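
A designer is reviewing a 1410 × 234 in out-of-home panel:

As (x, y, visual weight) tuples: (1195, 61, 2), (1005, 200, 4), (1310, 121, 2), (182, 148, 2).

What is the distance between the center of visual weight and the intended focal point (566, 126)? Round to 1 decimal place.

≈ 373.9 in

Total weight = 2 + 4 + 2 + 2 = 10.
x: (2·1195 + 4·1005 + 2·1310 + 2·182) / 10 = 9394 / 10 ≈ 939.40
y: (2·61 + 4·200 + 2·121 + 2·148) / 10 = 1460 / 10 ≈ 146.00
Relative to (566, 126): Δ = (373.40, 20.00); |Δ| = √(373.40² + 20.00²) ≈ 373.94.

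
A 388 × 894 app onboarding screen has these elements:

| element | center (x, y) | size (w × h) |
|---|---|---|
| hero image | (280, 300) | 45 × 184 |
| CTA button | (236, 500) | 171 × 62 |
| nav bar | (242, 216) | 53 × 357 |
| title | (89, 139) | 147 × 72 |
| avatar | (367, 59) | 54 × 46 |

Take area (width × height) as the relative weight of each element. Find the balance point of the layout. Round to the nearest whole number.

(221, 265)

Areas → weights: hero image 45·184 = 8280, CTA button 171·62 = 10602, nav bar 53·357 = 18921, title 147·72 = 10584, avatar 54·46 = 2484; Σw = 50871.
x-moment: 8280·280 + 10602·236 + 18921·242 + 10584·89 + 2484·367 = 11252958; centroid 11252958/50871 ≈ 221.21.
y-moment: 8280·300 + 10602·500 + 18921·216 + 10584·139 + 2484·59 = 13489668; centroid 13489668/50871 ≈ 265.17.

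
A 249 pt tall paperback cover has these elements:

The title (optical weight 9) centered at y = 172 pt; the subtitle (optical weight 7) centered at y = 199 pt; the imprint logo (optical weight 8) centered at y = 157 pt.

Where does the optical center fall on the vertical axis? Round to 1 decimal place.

y ≈ 174.9

Weights sum to 9 + 7 + 8 = 24.
y-moment: 9·172 + 7·199 + 8·157 = 4197; centroid 4197/24 ≈ 174.88.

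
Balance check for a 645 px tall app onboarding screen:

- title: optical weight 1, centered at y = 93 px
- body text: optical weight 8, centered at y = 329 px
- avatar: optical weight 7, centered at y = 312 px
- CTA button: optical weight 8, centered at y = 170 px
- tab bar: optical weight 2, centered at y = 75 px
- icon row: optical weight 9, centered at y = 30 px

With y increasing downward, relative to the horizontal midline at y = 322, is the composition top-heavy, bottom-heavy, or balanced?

Weights sum to 1 + 8 + 7 + 8 + 2 + 9 = 35.
y-moment: 1·93 + 8·329 + 7·312 + 8·170 + 2·75 + 9·30 = 6689; centroid 6689/35 ≈ 191.11.
191.1 vs midline 322 → top-heavy.

top-heavy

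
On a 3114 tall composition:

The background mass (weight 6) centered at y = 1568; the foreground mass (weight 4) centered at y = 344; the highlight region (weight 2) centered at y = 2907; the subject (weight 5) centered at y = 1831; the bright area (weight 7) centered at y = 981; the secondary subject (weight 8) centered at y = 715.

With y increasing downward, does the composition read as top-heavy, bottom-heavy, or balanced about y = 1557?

Σw = 6 + 4 + 2 + 5 + 7 + 8 = 32.
Σw·y = 38340; ȳ = 38340/32 ≈ 1198.12.
Since 1198.1 is above (smaller y than) 1557, the composition reads top-heavy.

top-heavy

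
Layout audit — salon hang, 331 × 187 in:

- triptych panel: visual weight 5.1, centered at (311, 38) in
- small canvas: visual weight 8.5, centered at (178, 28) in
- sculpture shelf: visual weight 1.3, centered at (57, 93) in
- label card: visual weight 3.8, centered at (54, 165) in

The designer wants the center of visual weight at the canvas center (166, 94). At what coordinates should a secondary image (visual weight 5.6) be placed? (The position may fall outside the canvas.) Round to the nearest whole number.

(117, 197)

New total weight: (5.1 + 8.5 + 1.3 + 3.8) + 5.6 = 24.3.
x: need Σw·x = 24.3·166 = 4033.8. Existing = 5.1·311 + 8.5·178 + 1.3·57 + 3.8·54 = 3378.4. Remainder 655.4 / 5.6 ≈ 117.04.
y: need Σw·y = 24.3·94 = 2284.2. Existing = 5.1·38 + 8.5·28 + 1.3·93 + 3.8·165 = 1179.7. Remainder 1104.5 / 5.6 ≈ 197.23.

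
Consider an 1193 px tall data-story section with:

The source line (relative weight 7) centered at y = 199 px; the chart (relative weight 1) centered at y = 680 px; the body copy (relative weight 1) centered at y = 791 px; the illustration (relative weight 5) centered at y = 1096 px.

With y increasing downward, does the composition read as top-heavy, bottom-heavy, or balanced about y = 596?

balanced

Σw = 7 + 1 + 1 + 5 = 14.
y-moment: 7·199 + 1·680 + 1·791 + 5·1096 = 8344; centroid 8344/14 ≈ 596.00.
596.00 = 596 exactly: balanced.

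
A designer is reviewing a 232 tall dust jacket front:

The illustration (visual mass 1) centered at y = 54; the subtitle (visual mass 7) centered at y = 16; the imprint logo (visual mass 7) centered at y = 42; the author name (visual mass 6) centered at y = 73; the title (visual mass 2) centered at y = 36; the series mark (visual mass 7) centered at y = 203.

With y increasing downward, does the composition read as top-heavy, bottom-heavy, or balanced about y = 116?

top-heavy

Σw = 1 + 7 + 7 + 6 + 2 + 7 = 30.
y-moment: 1·54 + 7·16 + 7·42 + 6·73 + 2·36 + 7·203 = 2391; centroid 2391/30 ≈ 79.70.
Since 79.7 is above (smaller y than) 116, the composition reads top-heavy.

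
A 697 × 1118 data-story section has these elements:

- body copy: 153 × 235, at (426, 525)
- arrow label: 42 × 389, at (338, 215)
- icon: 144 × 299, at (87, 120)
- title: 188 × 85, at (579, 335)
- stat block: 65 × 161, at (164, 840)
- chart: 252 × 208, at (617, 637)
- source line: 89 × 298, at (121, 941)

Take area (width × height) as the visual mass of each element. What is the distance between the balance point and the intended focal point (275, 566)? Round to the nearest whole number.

Taking area as weight: body copy 153·235 = 35955, arrow label 42·389 = 16338, icon 144·299 = 43056, title 188·85 = 15980, stat block 65·161 = 10465, chart 252·208 = 52416, source line 89·298 = 26522. Sum 200732.
x: moment 71103460 / weight 200732 ≈ 354.22
Σw·y = 100045859; ȳ = 100045859/200732 ≈ 498.41.
Offset from (275, 566): Δx ≈ 79.22, Δy ≈ -67.59; distance = √(Δx² + Δy²) ≈ 104.14.

≈ 104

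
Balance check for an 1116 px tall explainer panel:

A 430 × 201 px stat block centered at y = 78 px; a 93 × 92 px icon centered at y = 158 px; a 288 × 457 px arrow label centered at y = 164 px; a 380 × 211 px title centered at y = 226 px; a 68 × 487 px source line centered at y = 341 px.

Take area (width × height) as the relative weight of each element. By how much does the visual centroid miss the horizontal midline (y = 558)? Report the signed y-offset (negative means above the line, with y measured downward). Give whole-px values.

Areas → weights: stat block 430·201 = 86430, icon 93·92 = 8556, arrow label 288·457 = 131616, title 380·211 = 80180, source line 68·487 = 33116; Σw = 339898.
y-moment: 86430·78 + 8556·158 + 131616·164 + 80180·226 + 33116·341 = 59091648; centroid 59091648/339898 ≈ 173.85.
Offset from y = 558: 173.85 − 558 ≈ -384.15.

≈ -384 px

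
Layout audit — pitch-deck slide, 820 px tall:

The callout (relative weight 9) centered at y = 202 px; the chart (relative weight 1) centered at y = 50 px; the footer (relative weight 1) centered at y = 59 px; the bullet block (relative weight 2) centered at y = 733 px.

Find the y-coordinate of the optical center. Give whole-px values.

Weights sum to 9 + 1 + 1 + 2 = 13.
y: (9·202 + 1·50 + 1·59 + 2·733) / 13 = 3393 / 13 ≈ 261.00

y ≈ 261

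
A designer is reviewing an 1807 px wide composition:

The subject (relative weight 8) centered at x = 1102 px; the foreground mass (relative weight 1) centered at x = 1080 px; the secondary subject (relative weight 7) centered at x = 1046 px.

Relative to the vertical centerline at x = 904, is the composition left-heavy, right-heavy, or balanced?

Total weight = 8 + 1 + 7 = 16.
Σw·x = 8·1102 + 1·1080 + 7·1046 = 17218, so x̄ = 17218/16 ≈ 1076.12.
1076.1 lies right of the midline 904, so the layout is right-heavy.

right-heavy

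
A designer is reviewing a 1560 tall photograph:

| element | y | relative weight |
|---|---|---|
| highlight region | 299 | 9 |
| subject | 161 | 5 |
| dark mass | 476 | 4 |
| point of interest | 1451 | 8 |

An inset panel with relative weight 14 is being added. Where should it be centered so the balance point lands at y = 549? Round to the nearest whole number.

y ≈ 354

With the inset panel, Σw becomes 9 + 5 + 4 + 8 + 14 = 40.
y: need Σw·y = 40·549 = 21960. Existing = 9·299 + 5·161 + 4·476 + 8·1451 = 17008. Remainder 4952 / 14 ≈ 353.71.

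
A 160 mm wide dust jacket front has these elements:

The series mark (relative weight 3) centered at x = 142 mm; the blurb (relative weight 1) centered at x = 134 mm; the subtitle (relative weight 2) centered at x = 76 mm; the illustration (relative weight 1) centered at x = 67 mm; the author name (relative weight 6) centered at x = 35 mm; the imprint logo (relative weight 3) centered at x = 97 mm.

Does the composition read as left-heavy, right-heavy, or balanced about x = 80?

balanced

Σw = 3 + 1 + 2 + 1 + 6 + 3 = 16.
x: moment 1280 / weight 16 ≈ 80.00
80.00 = 80 exactly: balanced.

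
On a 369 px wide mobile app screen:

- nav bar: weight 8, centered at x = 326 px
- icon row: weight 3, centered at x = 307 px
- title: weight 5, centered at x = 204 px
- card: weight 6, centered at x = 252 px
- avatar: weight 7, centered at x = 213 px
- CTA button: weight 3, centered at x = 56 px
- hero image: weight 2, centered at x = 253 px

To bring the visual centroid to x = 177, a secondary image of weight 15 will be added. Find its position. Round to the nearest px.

x ≈ 30

After adding the secondary image, total weight = 8 + 3 + 5 + 6 + 7 + 3 + 2 + 15 = 49.
x: need Σw·x = 49·177 = 8673. Existing = 8·326 + 3·307 + 5·204 + 6·252 + 7·213 + 3·56 + 2·253 = 8226. Remainder 447 / 15 ≈ 29.80.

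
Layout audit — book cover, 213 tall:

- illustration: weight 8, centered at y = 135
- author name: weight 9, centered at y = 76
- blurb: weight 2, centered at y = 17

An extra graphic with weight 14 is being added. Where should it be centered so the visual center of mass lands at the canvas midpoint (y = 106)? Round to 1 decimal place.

y ≈ 121.4

With the extra graphic, Σw becomes 8 + 9 + 2 + 14 = 33.
Along y: (1798 + 14·y) / 33 = 106 (existing moment 8·135 + 9·76 + 2·17 = 1798) ⇒ y = (3498 − 1798) / 14 ≈ 121.43.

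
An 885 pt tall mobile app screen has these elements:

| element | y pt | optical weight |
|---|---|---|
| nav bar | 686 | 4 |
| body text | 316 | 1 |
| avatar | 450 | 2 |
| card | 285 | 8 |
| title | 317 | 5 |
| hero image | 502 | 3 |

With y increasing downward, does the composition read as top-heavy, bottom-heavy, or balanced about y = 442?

top-heavy

Weights sum to 4 + 1 + 2 + 8 + 5 + 3 = 23.
Σw·y = 9331; ȳ = 9331/23 ≈ 405.70.
405.7 lies above (smaller y than) the midline 442, so the layout is top-heavy.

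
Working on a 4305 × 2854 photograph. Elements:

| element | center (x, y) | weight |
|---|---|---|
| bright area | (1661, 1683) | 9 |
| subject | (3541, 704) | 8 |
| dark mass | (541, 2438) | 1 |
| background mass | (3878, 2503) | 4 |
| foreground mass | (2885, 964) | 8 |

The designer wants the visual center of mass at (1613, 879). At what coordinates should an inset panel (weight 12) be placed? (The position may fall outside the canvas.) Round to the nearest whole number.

With the inset panel, Σw becomes 9 + 8 + 1 + 4 + 8 + 12 = 42.
x: need Σw·x = 42·1613 = 67746. Existing = 9·1661 + 8·3541 + 1·541 + 4·3878 + 8·2885 = 82410. Remainder -14664 / 12 ≈ -1222.00.
y: need Σw·y = 42·879 = 36918. Existing = 9·1683 + 8·704 + 1·2438 + 4·2503 + 8·964 = 40941. Remainder -4023 / 12 ≈ -335.25.

(-1222, -335)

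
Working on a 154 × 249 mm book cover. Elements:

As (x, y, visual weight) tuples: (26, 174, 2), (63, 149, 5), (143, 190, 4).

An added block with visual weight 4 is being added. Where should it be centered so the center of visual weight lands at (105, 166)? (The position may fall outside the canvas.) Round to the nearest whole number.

After adding the added block, total weight = 2 + 5 + 4 + 4 = 15.
Along x: (939 + 4·x) / 15 = 105 (existing moment 2·26 + 5·63 + 4·143 = 939) ⇒ x = (1575 − 939) / 4 ≈ 159.00.
Along y: (1853 + 4·y) / 15 = 166 (existing moment 2·174 + 5·149 + 4·190 = 1853) ⇒ y = (2490 − 1853) / 4 ≈ 159.25.

(159, 159)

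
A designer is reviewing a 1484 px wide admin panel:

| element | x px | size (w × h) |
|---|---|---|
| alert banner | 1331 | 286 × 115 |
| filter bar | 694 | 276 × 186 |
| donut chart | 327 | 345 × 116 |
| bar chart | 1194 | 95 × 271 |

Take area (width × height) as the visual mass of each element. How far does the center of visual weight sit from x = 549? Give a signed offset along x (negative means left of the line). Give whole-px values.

Taking area as weight: alert banner 286·115 = 32890, filter bar 276·186 = 51336, donut chart 345·116 = 40020, bar chart 95·271 = 25745. Sum 149991.
Σw·x = 32890·1331 + 51336·694 + 40020·327 + 25745·1194 = 123229844, so x̄ = 123229844/149991 ≈ 821.58.
Against x = 549, that's 821.58 − 549 = 272.58.

≈ 273 px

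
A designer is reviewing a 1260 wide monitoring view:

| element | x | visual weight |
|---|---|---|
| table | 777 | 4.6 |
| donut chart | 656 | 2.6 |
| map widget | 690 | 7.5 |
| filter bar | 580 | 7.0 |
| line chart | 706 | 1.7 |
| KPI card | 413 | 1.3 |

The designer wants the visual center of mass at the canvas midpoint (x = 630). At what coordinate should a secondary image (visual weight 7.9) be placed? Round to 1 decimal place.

After adding the secondary image, total weight = 4.6 + 2.6 + 7.5 + 7.0 + 1.7 + 1.3 + 7.9 = 32.6.
Along x: (16251.9 + 7.9·x) / 32.6 = 630 (existing moment 4.6·777 + 2.6·656 + 7.5·690 + 7.0·580 + 1.7·706 + 1.3·413 = 16251.9) ⇒ x = (20538.0 − 16251.9) / 7.9 ≈ 542.54.

x ≈ 542.5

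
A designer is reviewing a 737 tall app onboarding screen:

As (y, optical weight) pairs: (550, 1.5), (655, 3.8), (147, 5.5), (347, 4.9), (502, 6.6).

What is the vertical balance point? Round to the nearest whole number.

y ≈ 410

Weights sum to 1.5 + 3.8 + 5.5 + 4.9 + 6.6 = 22.3.
y-moment: 1.5·550 + 3.8·655 + 5.5·147 + 4.9·347 + 6.6·502 = 9136.0; centroid 9136.0/22.3 ≈ 409.69.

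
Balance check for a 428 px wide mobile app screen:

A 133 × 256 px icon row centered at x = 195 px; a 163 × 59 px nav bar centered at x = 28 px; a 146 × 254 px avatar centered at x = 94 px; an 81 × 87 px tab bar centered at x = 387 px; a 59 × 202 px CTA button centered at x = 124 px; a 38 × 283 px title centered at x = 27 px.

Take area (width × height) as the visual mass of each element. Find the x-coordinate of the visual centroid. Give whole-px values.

x ≈ 135

Areas: icon row 133·256 = 34048, nav bar 163·59 = 9617, avatar 146·254 = 37084, tab bar 81·87 = 7047, CTA button 59·202 = 11918, title 38·283 = 10754. Total weight = 110468.
x-moment: 34048·195 + 9617·28 + 37084·94 + 7047·387 + 11918·124 + 10754·27 = 14889911; centroid 14889911/110468 ≈ 134.79.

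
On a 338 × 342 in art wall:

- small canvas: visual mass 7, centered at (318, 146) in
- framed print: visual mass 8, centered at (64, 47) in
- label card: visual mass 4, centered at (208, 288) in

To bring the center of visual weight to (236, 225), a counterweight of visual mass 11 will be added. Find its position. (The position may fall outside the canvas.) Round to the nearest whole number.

After adding the counterweight, total weight = 7 + 8 + 4 + 11 = 30.
x: need Σw·x = 30·236 = 7080. Existing = 7·318 + 8·64 + 4·208 = 3570. Remainder 3510 / 11 ≈ 319.09.
y: need Σw·y = 30·225 = 6750. Existing = 7·146 + 8·47 + 4·288 = 2550. Remainder 4200 / 11 ≈ 381.82.

(319, 382)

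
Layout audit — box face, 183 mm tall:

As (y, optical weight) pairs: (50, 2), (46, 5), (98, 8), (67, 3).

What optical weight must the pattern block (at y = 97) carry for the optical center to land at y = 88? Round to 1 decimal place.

Existing Σw = 18 (2 + 5 + 8 + 3); existing moment 2·50 + 5·46 + 8·98 + 3·67 = 1315.
For the centroid to hit 88: (1315 + w·97) / (18 + w) = 88.
Solving: w = (88·18 − 1315) / (97 − 88) = 269 / 9 ≈ 29.89.

w ≈ 29.9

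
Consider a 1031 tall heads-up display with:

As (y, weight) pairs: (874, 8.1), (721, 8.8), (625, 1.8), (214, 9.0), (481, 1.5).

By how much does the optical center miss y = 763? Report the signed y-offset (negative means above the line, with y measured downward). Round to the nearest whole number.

Total weight = 8.1 + 8.8 + 1.8 + 9.0 + 1.5 = 29.2.
y-moment: 8.1·874 + 8.8·721 + 1.8·625 + 9.0·214 + 1.5·481 = 17196.7; centroid 17196.7/29.2 ≈ 588.93.
Against y = 763, that's 588.93 − 763 = -174.07.

≈ -174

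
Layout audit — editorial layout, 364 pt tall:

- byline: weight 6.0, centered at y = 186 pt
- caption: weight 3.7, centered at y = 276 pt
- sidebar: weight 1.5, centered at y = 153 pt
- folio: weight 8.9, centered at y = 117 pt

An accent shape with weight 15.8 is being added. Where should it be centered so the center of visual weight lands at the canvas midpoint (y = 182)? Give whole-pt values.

y ≈ 198

With the accent shape, Σw becomes 6.0 + 3.7 + 1.5 + 8.9 + 15.8 = 35.9.
Along y: (3408.0 + 15.8·y) / 35.9 = 182 (existing moment 6.0·186 + 3.7·276 + 1.5·153 + 8.9·117 = 3408.0) ⇒ y = (6533.8 − 3408.0) / 15.8 ≈ 197.84.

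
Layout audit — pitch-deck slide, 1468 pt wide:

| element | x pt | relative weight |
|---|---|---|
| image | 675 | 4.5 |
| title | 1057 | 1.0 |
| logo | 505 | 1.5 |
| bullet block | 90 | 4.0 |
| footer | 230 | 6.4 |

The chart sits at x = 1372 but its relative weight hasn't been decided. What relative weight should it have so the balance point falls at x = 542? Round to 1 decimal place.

Known weights sum to 4.5 + 1.0 + 1.5 + 4.0 + 6.4 = 17.4; their moment is 4.5·675 + 1.0·1057 + 1.5·505 + 4.0·90 + 6.4·230 = 6684.0.
Set Σw·x/Σw = 542: (6684.0 + 1372w) = 542·(17.4 + w).
Solving: w = (542·17.4 − 6684.0) / (1372 − 542) = 2746.8 / 830 ≈ 3.31.

w ≈ 3.3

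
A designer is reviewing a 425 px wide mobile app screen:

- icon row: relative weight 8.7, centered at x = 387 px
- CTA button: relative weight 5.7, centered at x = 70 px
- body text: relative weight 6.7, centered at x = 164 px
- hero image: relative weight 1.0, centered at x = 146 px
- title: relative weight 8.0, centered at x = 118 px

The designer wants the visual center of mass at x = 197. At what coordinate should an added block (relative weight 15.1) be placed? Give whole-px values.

With the added block, Σw becomes 8.7 + 5.7 + 6.7 + 1.0 + 8.0 + 15.1 = 45.2.
x: need Σw·x = 45.2·197 = 8904.4. Existing = 8.7·387 + 5.7·70 + 6.7·164 + 1.0·146 + 8.0·118 = 5954.7. Remainder 2949.7 / 15.1 ≈ 195.34.

x ≈ 195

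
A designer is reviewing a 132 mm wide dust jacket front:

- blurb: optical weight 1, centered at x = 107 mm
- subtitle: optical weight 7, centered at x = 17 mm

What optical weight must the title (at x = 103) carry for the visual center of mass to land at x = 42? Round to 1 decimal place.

w ≈ 1.8

Fixed elements: Σw = 1 + 7 = 8, Σw·x = 1·107 + 7·17 = 226.
For the centroid to hit 42: (226 + w·103) / (8 + w) = 42.
Rearranging, w·(103 − 42) = 42·8 − 226 = 110, so w ≈ 110/61 = 1.80.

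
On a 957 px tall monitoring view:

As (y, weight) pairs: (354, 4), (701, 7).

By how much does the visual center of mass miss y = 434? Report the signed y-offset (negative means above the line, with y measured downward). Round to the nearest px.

Σw = 4 + 7 = 11.
y: (4·354 + 7·701) / 11 = 6323 / 11 ≈ 574.82
Against y = 434, that's 574.82 − 434 = 140.82.

≈ 141 px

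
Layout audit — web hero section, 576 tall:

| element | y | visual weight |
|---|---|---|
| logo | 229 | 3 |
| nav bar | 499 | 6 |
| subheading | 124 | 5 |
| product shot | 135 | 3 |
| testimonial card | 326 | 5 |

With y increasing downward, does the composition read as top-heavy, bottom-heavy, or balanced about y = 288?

Weights sum to 3 + 6 + 5 + 3 + 5 = 22.
Σw·y = 3·229 + 6·499 + 5·124 + 3·135 + 5·326 = 6336, so ȳ = 6336/22 ≈ 288.00.
The centroid 288.00 matches the midline at 288, so the layout is balanced.

balanced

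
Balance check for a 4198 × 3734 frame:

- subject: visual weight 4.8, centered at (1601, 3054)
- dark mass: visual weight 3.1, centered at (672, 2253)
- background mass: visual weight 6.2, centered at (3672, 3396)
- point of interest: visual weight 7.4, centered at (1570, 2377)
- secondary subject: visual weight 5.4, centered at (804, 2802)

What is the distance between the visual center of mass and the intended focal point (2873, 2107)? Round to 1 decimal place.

Weights sum to 4.8 + 3.1 + 6.2 + 7.4 + 5.4 = 26.9.
x-moment: 4.8·1601 + 3.1·672 + 6.2·3672 + 7.4·1570 + 5.4·804 = 48494.0; centroid 48494.0/26.9 ≈ 1802.75.
y-moment: 4.8·3054 + 3.1·2253 + 6.2·3396 + 7.4·2377 + 5.4·2802 = 75419.3; centroid 75419.3/26.9 ≈ 2803.69.
Relative to (2873, 2107): Δ = (-1070.25, 696.69); |Δ| = √(-1070.25² + 696.69²) ≈ 1277.03.

≈ 1277.0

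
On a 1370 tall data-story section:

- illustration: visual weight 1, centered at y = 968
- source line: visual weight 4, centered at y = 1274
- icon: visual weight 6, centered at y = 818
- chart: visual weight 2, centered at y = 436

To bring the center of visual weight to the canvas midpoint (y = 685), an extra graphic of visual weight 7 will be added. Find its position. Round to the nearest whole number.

y ≈ 265

With the extra graphic, Σw becomes 1 + 4 + 6 + 2 + 7 = 20.
Along y: (11844 + 7·y) / 20 = 685 (existing moment 1·968 + 4·1274 + 6·818 + 2·436 = 11844) ⇒ y = (13700 − 11844) / 7 ≈ 265.14.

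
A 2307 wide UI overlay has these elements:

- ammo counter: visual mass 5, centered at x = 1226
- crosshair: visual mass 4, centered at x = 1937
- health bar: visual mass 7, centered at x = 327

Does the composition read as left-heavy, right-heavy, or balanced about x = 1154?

Σw = 5 + 4 + 7 = 16.
x-moment: 5·1226 + 4·1937 + 7·327 = 16167; centroid 16167/16 ≈ 1010.44.
1010.4 lies left of the midline 1154, so the layout is left-heavy.

left-heavy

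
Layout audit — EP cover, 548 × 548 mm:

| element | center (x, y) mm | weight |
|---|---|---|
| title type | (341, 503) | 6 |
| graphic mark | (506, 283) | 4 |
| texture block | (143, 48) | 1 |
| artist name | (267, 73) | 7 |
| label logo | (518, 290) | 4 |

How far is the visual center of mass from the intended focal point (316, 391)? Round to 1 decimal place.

Total weight = 6 + 4 + 1 + 7 + 4 = 22.
Σw·x = 6·341 + 4·506 + 1·143 + 7·267 + 4·518 = 8154, so x̄ = 8154/22 ≈ 370.64.
Σw·y = 6·503 + 4·283 + 1·48 + 7·73 + 4·290 = 5869, so ȳ = 5869/22 ≈ 266.77.
From (316, 391): dx = 54.64, dy = -124.23, so the distance is √(dx²+dy²) ≈ 135.71.

≈ 135.7 mm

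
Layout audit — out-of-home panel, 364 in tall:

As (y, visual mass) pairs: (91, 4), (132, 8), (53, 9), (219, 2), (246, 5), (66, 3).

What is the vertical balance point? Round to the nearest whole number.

y ≈ 121

Total weight = 4 + 8 + 9 + 2 + 5 + 3 = 31.
Σw·y = 4·91 + 8·132 + 9·53 + 2·219 + 5·246 + 3·66 = 3763, so ȳ = 3763/31 ≈ 121.39.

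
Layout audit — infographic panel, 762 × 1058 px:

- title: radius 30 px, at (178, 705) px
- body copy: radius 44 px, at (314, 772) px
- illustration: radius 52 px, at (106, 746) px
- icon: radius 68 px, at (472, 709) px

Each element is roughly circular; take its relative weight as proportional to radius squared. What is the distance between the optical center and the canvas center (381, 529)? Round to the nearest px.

Weights ∝ r²: title 30² = 900, body copy 44² = 1936, illustration 52² = 2704, icon 68² = 4624; Σw = 10164.
Σw·x = 900·178 + 1936·314 + 2704·106 + 4624·472 = 3237256, so x̄ = 3237256/10164 ≈ 318.50.
Σw·y = 900·705 + 1936·772 + 2704·746 + 4624·709 = 7424692, so ȳ = 7424692/10164 ≈ 730.49.
Offset from (381, 529): Δx ≈ -62.50, Δy ≈ 201.49; distance = √(Δx² + Δy²) ≈ 210.96.

≈ 211 px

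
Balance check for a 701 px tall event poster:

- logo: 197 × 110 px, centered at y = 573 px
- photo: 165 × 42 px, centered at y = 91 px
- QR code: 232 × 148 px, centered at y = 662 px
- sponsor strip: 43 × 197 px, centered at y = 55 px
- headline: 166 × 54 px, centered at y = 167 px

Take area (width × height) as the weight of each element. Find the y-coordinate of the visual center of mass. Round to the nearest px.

y ≈ 470

Areas: logo 197·110 = 21670, photo 165·42 = 6930, QR code 232·148 = 34336, sponsor strip 43·197 = 8471, headline 166·54 = 8964. Total weight = 80371.
y-moment: 21670·573 + 6930·91 + 34336·662 + 8471·55 + 8964·167 = 37740865; centroid 37740865/80371 ≈ 469.58.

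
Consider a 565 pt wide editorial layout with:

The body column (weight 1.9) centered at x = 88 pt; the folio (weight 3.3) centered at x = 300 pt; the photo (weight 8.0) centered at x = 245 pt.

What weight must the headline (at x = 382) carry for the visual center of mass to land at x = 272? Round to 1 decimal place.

Fixed elements: Σw = 1.9 + 3.3 + 8.0 = 13.2, Σw·x = 1.9·88 + 3.3·300 + 8.0·245 = 3117.2.
Set Σw·x/Σw = 272: (3117.2 + 382w) = 272·(13.2 + w).
Solving: w = (272·13.2 − 3117.2) / (382 − 272) = 473.2 / 110 ≈ 4.30.

w ≈ 4.3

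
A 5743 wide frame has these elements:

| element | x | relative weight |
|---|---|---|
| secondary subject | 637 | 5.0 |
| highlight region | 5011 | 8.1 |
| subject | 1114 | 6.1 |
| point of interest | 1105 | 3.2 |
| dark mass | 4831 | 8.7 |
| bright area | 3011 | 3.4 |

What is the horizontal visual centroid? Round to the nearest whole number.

x ≈ 3083

Σw = 5.0 + 8.1 + 6.1 + 3.2 + 8.7 + 3.4 = 34.5.
Σw·x = 5.0·637 + 8.1·5011 + 6.1·1114 + 3.2·1105 + 8.7·4831 + 3.4·3011 = 106372.6, so x̄ = 106372.6/34.5 ≈ 3083.26.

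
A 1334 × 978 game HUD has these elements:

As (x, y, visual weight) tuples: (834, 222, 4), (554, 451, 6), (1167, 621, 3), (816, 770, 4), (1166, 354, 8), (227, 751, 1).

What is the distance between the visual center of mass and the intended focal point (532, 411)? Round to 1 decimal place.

≈ 356.1

Total weight = 4 + 6 + 3 + 4 + 8 + 1 = 26.
Σw·x = 22980; x̄ = 22980/26 ≈ 883.85.
y: moment 12120 / weight 26 ≈ 466.15
Relative to (532, 411): Δ = (351.85, 55.15); |Δ| = √(351.85² + 55.15²) ≈ 356.14.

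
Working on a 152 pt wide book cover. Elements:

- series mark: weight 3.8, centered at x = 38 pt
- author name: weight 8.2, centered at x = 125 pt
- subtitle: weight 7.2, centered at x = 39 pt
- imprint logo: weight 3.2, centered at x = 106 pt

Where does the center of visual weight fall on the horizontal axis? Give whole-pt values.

Total weight = 3.8 + 8.2 + 7.2 + 3.2 = 22.4.
x: (3.8·38 + 8.2·125 + 7.2·39 + 3.2·106) / 22.4 = 1789.4 / 22.4 ≈ 79.88

x ≈ 80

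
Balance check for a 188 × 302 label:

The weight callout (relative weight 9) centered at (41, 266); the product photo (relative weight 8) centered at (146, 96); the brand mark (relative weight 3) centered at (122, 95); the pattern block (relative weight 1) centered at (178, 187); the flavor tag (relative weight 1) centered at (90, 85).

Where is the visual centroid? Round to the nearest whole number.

Total weight = 9 + 8 + 3 + 1 + 1 = 22.
x-moment: 9·41 + 8·146 + 3·122 + 1·178 + 1·90 = 2171; centroid 2171/22 ≈ 98.68.
y-moment: 9·266 + 8·96 + 3·95 + 1·187 + 1·85 = 3719; centroid 3719/22 ≈ 169.05.

(99, 169)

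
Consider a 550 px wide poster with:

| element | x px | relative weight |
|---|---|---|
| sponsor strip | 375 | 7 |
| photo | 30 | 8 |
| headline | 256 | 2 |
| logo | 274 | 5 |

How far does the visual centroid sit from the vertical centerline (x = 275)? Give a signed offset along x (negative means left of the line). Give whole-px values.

Weights sum to 7 + 8 + 2 + 5 = 22.
Σw·x = 7·375 + 8·30 + 2·256 + 5·274 = 4747, so x̄ = 4747/22 ≈ 215.77.
Difference: 215.77 − 275 ≈ -59.23.

≈ -59 px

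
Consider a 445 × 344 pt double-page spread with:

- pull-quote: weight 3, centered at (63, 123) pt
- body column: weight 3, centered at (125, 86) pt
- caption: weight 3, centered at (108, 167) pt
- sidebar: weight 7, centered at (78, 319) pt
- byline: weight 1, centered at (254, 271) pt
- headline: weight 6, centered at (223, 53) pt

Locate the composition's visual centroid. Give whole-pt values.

Σw = 3 + 3 + 3 + 7 + 1 + 6 = 23.
Σw·x = 3026; x̄ = 3026/23 ≈ 131.57.
Σw·y = 3950; ȳ = 3950/23 ≈ 171.74.

(132, 172)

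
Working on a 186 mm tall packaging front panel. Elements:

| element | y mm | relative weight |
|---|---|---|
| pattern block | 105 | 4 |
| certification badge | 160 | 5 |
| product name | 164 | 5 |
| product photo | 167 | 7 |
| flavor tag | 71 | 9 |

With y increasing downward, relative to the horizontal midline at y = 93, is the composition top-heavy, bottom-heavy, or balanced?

bottom-heavy

Total weight = 4 + 5 + 5 + 7 + 9 = 30.
Σw·y = 4·105 + 5·160 + 5·164 + 7·167 + 9·71 = 3848, so ȳ = 3848/30 ≈ 128.27.
128.3 vs midline 93 → bottom-heavy.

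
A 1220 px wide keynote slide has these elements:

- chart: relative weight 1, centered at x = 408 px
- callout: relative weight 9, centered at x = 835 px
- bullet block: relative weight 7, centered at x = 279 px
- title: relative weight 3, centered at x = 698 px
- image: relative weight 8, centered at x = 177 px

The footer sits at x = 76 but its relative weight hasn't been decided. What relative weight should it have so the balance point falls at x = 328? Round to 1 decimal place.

Known weights sum to 1 + 9 + 7 + 3 + 8 = 28; their moment is 1·408 + 9·835 + 7·279 + 3·698 + 8·177 = 13386.
Balance at x = 328 requires (13386 + w·76) / (28 + w) = 328.
Rearranging, w·(76 − 328) = 328·28 − 13386 = -4202, so w ≈ -4202/-252 = 16.67.

w ≈ 16.7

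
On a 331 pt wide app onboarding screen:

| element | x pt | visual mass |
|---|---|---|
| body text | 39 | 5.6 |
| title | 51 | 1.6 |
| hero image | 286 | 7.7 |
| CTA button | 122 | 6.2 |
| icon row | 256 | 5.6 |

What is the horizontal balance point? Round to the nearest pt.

Σw = 5.6 + 1.6 + 7.7 + 6.2 + 5.6 = 26.7.
x-moment: 5.6·39 + 1.6·51 + 7.7·286 + 6.2·122 + 5.6·256 = 4692.2; centroid 4692.2/26.7 ≈ 175.74.

x ≈ 176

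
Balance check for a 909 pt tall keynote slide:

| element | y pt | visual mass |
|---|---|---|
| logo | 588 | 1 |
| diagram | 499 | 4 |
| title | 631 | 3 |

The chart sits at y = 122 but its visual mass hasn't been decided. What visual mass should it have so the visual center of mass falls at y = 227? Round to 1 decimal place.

Fixed elements: Σw = 1 + 4 + 3 = 8, Σw·y = 1·588 + 4·499 + 3·631 = 4477.
Set Σw·y/Σw = 227: (4477 + 122w) = 227·(8 + w).
So w = (227·8 − 4477)/(122 − 227) = -2661/-105 ≈ 25.34.

w ≈ 25.3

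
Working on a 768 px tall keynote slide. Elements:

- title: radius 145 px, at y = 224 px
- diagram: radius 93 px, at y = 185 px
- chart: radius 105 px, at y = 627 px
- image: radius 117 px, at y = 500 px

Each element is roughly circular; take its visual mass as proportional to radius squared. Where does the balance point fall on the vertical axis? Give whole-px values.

Weights ∝ r²: title 145² = 21025, diagram 93² = 8649, chart 105² = 11025, image 117² = 13689; Σw = 54388.
Σw·y = 21025·224 + 8649·185 + 11025·627 + 13689·500 = 20066840, so ȳ = 20066840/54388 ≈ 368.96.

y ≈ 369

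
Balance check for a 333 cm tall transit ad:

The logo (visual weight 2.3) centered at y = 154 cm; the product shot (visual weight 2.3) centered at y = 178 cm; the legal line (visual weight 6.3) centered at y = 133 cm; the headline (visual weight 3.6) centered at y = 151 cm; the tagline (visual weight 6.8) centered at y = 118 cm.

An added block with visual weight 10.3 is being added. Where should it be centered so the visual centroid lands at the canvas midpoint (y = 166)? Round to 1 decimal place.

y ≈ 223.1

After adding the added block, total weight = 2.3 + 2.3 + 6.3 + 3.6 + 6.8 + 10.3 = 31.6.
Along y: (2947.5 + 10.3·y) / 31.6 = 166 (existing moment 2.3·154 + 2.3·178 + 6.3·133 + 3.6·151 + 6.8·118 = 2947.5) ⇒ y = (5245.6 − 2947.5) / 10.3 ≈ 223.12.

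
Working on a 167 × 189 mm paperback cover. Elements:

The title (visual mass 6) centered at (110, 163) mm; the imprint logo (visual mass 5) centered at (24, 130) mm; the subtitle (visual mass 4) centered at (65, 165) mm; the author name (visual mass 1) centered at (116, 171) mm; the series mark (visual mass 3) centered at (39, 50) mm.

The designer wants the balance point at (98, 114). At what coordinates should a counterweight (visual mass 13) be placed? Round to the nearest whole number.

(143, 80)

With the counterweight, Σw becomes 6 + 5 + 4 + 1 + 3 + 13 = 32.
Along x: (1273 + 13·x) / 32 = 98 (existing moment 6·110 + 5·24 + 4·65 + 1·116 + 3·39 = 1273) ⇒ x = (3136 − 1273) / 13 ≈ 143.31.
Along y: (2609 + 13·y) / 32 = 114 (existing moment 6·163 + 5·130 + 4·165 + 1·171 + 3·50 = 2609) ⇒ y = (3648 − 2609) / 13 ≈ 79.92.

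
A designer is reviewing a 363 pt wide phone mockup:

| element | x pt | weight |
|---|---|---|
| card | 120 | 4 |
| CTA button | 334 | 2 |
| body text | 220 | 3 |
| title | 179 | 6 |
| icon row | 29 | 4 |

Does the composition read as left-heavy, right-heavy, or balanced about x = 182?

left-heavy

Total weight = 4 + 2 + 3 + 6 + 4 = 19.
Σw·x = 4·120 + 2·334 + 3·220 + 6·179 + 4·29 = 2998, so x̄ = 2998/19 ≈ 157.79.
157.8 lies left of the midline 182, so the layout is left-heavy.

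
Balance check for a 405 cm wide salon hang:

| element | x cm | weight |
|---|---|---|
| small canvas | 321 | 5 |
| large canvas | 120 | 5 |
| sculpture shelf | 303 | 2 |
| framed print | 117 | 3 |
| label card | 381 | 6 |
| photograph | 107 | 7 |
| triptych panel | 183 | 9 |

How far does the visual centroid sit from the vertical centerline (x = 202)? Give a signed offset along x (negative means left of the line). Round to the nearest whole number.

≈ 10 cm

Σw = 5 + 5 + 2 + 3 + 6 + 7 + 9 = 37.
Σw·x = 5·321 + 5·120 + 2·303 + 3·117 + 6·381 + 7·107 + 9·183 = 7844, so x̄ = 7844/37 ≈ 212.00.
Against x = 202, that's 212.00 − 202 = 10.00.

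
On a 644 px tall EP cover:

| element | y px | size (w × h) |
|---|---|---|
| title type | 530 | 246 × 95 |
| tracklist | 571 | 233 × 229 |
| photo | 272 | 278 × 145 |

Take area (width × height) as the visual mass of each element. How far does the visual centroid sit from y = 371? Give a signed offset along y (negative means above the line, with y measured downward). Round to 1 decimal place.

≈ 88.8 px

Areas → weights: title type 246·95 = 23370, tracklist 233·229 = 53357, photo 278·145 = 40310; Σw = 117037.
y-moment: 23370·530 + 53357·571 + 40310·272 = 53817267; centroid 53817267/117037 ≈ 459.83.
Offset from y = 371: 459.83 − 371 ≈ 88.83.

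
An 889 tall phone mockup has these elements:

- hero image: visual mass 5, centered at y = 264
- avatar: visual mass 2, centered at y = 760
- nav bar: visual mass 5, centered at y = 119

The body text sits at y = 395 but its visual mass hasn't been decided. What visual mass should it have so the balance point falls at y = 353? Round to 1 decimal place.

Known weights sum to 5 + 2 + 5 = 12; their moment is 5·264 + 2·760 + 5·119 = 3435.
Balance at y = 353 requires (3435 + w·395) / (12 + w) = 353.
So w = (353·12 − 3435)/(395 − 353) = 801/42 ≈ 19.07.

w ≈ 19.1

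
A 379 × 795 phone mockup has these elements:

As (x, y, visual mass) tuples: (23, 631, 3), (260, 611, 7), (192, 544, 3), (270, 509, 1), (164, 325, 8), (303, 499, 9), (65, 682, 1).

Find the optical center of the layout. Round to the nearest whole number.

(214, 503)

Σw = 3 + 7 + 3 + 1 + 8 + 9 + 1 = 32.
x: moment 6839 / weight 32 ≈ 213.72
Σw·y = 16084; ȳ = 16084/32 ≈ 502.62.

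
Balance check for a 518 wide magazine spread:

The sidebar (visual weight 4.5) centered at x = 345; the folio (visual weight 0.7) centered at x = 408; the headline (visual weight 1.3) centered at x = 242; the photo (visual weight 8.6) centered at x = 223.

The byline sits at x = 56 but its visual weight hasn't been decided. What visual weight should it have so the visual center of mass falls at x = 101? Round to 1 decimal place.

Known weights sum to 4.5 + 0.7 + 1.3 + 8.6 = 15.1; their moment is 4.5·345 + 0.7·408 + 1.3·242 + 8.6·223 = 4070.5.
For the centroid to hit 101: (4070.5 + w·56) / (15.1 + w) = 101.
Rearranging, w·(56 − 101) = 101·15.1 − 4070.5 = -2545.4, so w ≈ -2545.4/-45 = 56.56.

w ≈ 56.6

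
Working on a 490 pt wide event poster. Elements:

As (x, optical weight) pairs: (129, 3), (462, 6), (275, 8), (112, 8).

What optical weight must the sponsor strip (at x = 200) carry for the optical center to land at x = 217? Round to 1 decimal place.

w ≈ 48.8

Existing Σw = 25 (3 + 6 + 8 + 8); existing moment 3·129 + 6·462 + 8·275 + 8·112 = 6255.
For the centroid to hit 217: (6255 + w·200) / (25 + w) = 217.
So w = (217·25 − 6255)/(200 − 217) = -830/-17 ≈ 48.82.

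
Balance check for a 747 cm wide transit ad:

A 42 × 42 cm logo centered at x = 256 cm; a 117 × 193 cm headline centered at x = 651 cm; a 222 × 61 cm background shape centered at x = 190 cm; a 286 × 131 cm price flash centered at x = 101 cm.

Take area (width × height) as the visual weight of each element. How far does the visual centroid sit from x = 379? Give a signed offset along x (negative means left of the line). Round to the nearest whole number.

Taking area as weight: logo 42·42 = 1764, headline 117·193 = 22581, background shape 222·61 = 13542, price flash 286·131 = 37466. Sum 75353.
Σw·x = 1764·256 + 22581·651 + 13542·190 + 37466·101 = 21508861, so x̄ = 21508861/75353 ≈ 285.44.
Offset from x = 379: 285.44 − 379 ≈ -93.56.

≈ -94 cm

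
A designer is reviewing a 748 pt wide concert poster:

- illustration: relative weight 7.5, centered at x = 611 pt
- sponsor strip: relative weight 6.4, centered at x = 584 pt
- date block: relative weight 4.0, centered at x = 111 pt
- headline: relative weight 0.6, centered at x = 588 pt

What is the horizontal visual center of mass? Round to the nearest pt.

x ≈ 493

Total weight = 7.5 + 6.4 + 4.0 + 0.6 = 18.5.
Σw·x = 7.5·611 + 6.4·584 + 4.0·111 + 0.6·588 = 9116.9, so x̄ = 9116.9/18.5 ≈ 492.81.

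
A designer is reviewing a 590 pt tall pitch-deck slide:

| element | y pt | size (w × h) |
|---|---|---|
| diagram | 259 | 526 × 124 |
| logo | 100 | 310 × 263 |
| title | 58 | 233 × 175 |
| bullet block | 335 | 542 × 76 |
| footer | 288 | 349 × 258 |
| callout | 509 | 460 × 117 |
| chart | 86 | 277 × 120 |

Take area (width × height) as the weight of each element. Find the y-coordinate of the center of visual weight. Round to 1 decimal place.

y ≈ 240.0

Areas → weights: diagram 526·124 = 65224, logo 310·263 = 81530, title 233·175 = 40775, bullet block 542·76 = 41192, footer 349·258 = 90042, callout 460·117 = 53820, chart 277·120 = 33240; Σw = 405823.
y: moment 97395402 / weight 405823 ≈ 239.99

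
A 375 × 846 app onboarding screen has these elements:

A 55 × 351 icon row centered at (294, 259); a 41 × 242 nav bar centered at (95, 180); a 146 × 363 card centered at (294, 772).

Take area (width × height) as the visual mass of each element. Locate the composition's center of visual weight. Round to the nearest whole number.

(270, 580)

Areas → weights: icon row 55·351 = 19305, nav bar 41·242 = 9922, card 146·363 = 52998; Σw = 82225.
x-moment: 19305·294 + 9922·95 + 52998·294 = 22199672; centroid 22199672/82225 ≈ 269.99.
y-moment: 19305·259 + 9922·180 + 52998·772 = 47700411; centroid 47700411/82225 ≈ 580.12.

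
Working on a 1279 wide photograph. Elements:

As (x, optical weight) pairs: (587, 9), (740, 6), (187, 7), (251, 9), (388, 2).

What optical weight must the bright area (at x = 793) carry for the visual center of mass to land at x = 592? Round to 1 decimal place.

w ≈ 27.2

Existing Σw = 33 (9 + 6 + 7 + 9 + 2); existing moment 9·587 + 6·740 + 7·187 + 9·251 + 2·388 = 14067.
For the centroid to hit 592: (14067 + w·793) / (33 + w) = 592.
Solving: w = (592·33 − 14067) / (793 − 592) = 5469 / 201 ≈ 27.21.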